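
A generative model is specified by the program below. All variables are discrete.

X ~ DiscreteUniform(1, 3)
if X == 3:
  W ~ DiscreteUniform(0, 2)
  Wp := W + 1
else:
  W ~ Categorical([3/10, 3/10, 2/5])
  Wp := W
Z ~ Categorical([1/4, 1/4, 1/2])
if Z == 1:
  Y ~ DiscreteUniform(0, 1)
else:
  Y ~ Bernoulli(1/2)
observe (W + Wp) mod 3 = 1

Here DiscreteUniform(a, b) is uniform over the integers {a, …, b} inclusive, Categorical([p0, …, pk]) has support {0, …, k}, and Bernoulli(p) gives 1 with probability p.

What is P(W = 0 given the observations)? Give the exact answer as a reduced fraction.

P(W = 0 | obs) = 5/17

Enumerate traces; 18 have nonzero weight after conditioning:
  (X=1, W=2, Z=0, Y=0) weight 1/60
  (X=1, W=2, Z=0, Y=1) weight 1/60
  (X=1, W=2, Z=1, Y=0) weight 1/60
  (X=1, W=2, Z=1, Y=1) weight 1/60
  (X=1, W=2, Z=2, Y=0) weight 1/30
  (X=1, W=2, Z=2, Y=1) weight 1/30
  (X=2, W=2, Z=0, Y=0) weight 1/60
  (X=2, W=2, Z=0, Y=1) weight 1/60
  (X=3, W=0, Z=0, Y=0) weight 1/72
  … 9 more
Group by W:
  weight(W=0) = 1/9
  weight(W=2) = 4/15
Total weight = 1/9 + 4/15 = 17/45
P(W=0 | obs) = 1/9 / 17/45 = 5/17
P(W=2 | obs) = 4/15 / 17/45 = 12/17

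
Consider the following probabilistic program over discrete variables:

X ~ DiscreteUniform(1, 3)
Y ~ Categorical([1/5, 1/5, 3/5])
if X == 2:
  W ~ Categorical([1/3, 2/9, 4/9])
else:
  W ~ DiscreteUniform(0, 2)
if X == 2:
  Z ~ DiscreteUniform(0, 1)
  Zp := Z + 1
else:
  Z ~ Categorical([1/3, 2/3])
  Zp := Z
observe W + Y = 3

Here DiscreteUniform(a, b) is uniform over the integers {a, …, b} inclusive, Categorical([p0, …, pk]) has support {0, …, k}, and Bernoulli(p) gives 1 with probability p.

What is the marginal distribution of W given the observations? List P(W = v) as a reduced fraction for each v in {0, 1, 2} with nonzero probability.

P(W=1) = 12/17, P(W=2) = 5/17

Enumerate traces; 12 have nonzero weight after conditioning:
  (X=1, Y=1, W=2, Z=0) weight 1/135
  (X=1, Y=1, W=2, Z=1) weight 2/135
  (X=1, Y=2, W=1, Z=0) weight 1/45
  (X=1, Y=2, W=1, Z=1) weight 2/45
  (X=2, Y=1, W=2, Z=0) weight 2/135
  (X=2, Y=1, W=2, Z=1) weight 2/135
  (X=2, Y=2, W=1, Z=0) weight 1/45
  (X=2, Y=2, W=1, Z=1) weight 1/45
  … 4 more
Group by W:
  weight(W=1) = 8/45
  weight(W=2) = 2/27
Total weight = 8/45 + 2/27 = 34/135
P(W=1 | obs) = 8/45 / 34/135 = 12/17
P(W=2 | obs) = 2/27 / 34/135 = 5/17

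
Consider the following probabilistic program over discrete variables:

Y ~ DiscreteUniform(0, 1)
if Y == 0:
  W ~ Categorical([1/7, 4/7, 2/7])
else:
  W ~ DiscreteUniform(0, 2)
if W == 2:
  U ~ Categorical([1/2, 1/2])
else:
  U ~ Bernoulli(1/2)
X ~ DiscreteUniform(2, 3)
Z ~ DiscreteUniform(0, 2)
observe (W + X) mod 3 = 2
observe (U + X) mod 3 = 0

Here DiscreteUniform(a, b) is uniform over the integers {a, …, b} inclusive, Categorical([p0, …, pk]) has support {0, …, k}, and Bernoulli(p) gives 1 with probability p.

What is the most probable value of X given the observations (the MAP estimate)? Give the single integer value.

argmax_v P(X = v | obs) = 3

Enumerate traces; 12 have nonzero weight after conditioning:
  (Y=0, W=0, U=1, X=2, Z=0) weight 1/168
  (Y=0, W=0, U=1, X=2, Z=1) weight 1/168
  (Y=0, W=0, U=1, X=2, Z=2) weight 1/168
  (Y=0, W=2, U=0, X=3, Z=0) weight 1/84
  (Y=0, W=2, U=0, X=3, Z=1) weight 1/84
  (Y=0, W=2, U=0, X=3, Z=2) weight 1/84
  (Y=1, W=0, U=1, X=2, Z=0) weight 1/72
  (Y=1, W=0, U=1, X=2, Z=1) weight 1/72
  … 4 more
Group by X:
  weight(X=2) = 5/84
  weight(X=3) = 13/168
Total weight = 5/84 + 13/168 = 23/168
P(X=2 | obs) = 5/84 / 23/168 = 10/23
P(X=3 | obs) = 13/168 / 23/168 = 13/23
argmax = 3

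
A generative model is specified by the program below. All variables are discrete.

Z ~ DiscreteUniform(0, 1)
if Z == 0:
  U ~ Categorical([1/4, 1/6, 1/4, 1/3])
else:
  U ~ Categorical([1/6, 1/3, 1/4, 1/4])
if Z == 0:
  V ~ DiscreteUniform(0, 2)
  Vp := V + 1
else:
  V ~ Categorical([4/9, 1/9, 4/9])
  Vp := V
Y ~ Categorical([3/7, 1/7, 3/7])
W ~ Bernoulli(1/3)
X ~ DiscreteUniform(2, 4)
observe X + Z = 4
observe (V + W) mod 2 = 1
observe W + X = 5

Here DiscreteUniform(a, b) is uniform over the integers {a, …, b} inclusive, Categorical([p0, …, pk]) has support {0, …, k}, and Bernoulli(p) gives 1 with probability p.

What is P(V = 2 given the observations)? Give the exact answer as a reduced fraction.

P(V = 2 | obs) = 1/2

Enumerate traces; 24 have nonzero weight after conditioning:
  (Z=0, U=0, V=0, Y=0, W=1, X=4) weight 1/504
  (Z=0, U=0, V=0, Y=1, W=1, X=4) weight 1/1512
  (Z=0, U=0, V=0, Y=2, W=1, X=4) weight 1/504
  (Z=0, U=0, V=2, Y=0, W=1, X=4) weight 1/504
  (Z=0, U=0, V=2, Y=1, W=1, X=4) weight 1/1512
  (Z=0, U=0, V=2, Y=2, W=1, X=4) weight 1/504
  (Z=0, U=1, V=0, Y=0, W=1, X=4) weight 1/756
  (Z=0, U=1, V=0, Y=1, W=1, X=4) weight 1/2268
  … 16 more
Group by V:
  weight(V=0) = 1/54
  weight(V=2) = 1/54
Total weight = 1/54 + 1/54 = 1/27
P(V=0 | obs) = 1/54 / 1/27 = 1/2
P(V=2 | obs) = 1/54 / 1/27 = 1/2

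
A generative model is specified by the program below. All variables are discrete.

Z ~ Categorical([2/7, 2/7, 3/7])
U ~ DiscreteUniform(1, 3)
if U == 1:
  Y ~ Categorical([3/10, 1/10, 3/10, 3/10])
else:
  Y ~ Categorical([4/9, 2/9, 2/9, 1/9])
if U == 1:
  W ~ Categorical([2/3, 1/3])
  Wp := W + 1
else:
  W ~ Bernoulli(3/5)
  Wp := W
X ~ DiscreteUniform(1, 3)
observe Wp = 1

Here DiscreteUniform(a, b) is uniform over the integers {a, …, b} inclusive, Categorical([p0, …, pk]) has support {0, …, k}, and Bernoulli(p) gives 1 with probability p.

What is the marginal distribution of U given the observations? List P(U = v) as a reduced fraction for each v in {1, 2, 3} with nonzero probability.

Enumerate traces; 108 have nonzero weight after conditioning:
  (Z=0, U=1, Y=0, W=0, X=1) weight 2/315
  (Z=0, U=1, Y=0, W=0, X=2) weight 2/315
  (Z=0, U=1, Y=0, W=0, X=3) weight 2/315
  (Z=0, U=1, Y=1, W=0, X=1) weight 2/945
  (Z=0, U=1, Y=1, W=0, X=2) weight 2/945
  (Z=0, U=1, Y=1, W=0, X=3) weight 2/945
  (Z=0, U=1, Y=2, W=0, X=1) weight 2/315
  (Z=0, U=1, Y=2, W=0, X=2) weight 2/315
  (Z=0, U=2, Y=0, W=1, X=1) weight 8/945
  (Z=0, U=3, Y=0, W=1, X=1) weight 8/945
  … 98 more
Group by U:
  weight(U=1) = 2/9
  weight(U=2) = 1/5
  weight(U=3) = 1/5
Total weight = 2/9 + 1/5 + 1/5 = 28/45
P(U=1 | obs) = 2/9 / 28/45 = 5/14
P(U=2 | obs) = 1/5 / 28/45 = 9/28
P(U=3 | obs) = 1/5 / 28/45 = 9/28

P(U=1) = 5/14, P(U=2) = 9/28, P(U=3) = 9/28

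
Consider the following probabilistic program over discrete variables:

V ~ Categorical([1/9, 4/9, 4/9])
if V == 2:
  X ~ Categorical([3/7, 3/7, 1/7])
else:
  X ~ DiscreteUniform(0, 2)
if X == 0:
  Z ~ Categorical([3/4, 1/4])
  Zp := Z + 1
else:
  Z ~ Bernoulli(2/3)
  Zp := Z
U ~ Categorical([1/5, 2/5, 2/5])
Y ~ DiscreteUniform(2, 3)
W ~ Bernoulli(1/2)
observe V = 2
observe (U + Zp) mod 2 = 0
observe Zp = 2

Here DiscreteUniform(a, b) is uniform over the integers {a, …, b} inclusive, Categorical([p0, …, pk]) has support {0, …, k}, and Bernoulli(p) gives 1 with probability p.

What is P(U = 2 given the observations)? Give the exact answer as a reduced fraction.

P(U = 2 | obs) = 2/3

Enumerate traces; 8 have nonzero weight after conditioning:
  (V=2, X=0, Z=1, U=0, Y=2, W=0) weight 1/420
  (V=2, X=0, Z=1, U=0, Y=2, W=1) weight 1/420
  (V=2, X=0, Z=1, U=0, Y=3, W=0) weight 1/420
  (V=2, X=0, Z=1, U=0, Y=3, W=1) weight 1/420
  (V=2, X=0, Z=1, U=2, Y=2, W=0) weight 1/210
  (V=2, X=0, Z=1, U=2, Y=2, W=1) weight 1/210
  (V=2, X=0, Z=1, U=2, Y=3, W=0) weight 1/210
  (V=2, X=0, Z=1, U=2, Y=3, W=1) weight 1/210
Group by U:
  weight(U=0) = 1/105
  weight(U=2) = 2/105
Total weight = 1/105 + 2/105 = 1/35
P(U=0 | obs) = 1/105 / 1/35 = 1/3
P(U=2 | obs) = 2/105 / 1/35 = 2/3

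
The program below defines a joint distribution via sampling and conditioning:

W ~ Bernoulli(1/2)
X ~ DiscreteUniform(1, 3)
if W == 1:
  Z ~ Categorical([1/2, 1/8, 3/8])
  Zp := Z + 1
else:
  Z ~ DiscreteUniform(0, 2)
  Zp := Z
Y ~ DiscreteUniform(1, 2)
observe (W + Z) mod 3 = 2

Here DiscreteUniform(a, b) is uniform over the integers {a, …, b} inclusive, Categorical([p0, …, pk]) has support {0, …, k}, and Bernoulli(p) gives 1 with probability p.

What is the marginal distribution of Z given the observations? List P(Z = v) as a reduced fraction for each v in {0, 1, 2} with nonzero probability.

P(Z=1) = 3/11, P(Z=2) = 8/11

Enumerate traces; 12 have nonzero weight after conditioning:
  (W=0, X=1, Z=2, Y=1) weight 1/36
  (W=0, X=1, Z=2, Y=2) weight 1/36
  (W=0, X=2, Z=2, Y=1) weight 1/36
  (W=0, X=2, Z=2, Y=2) weight 1/36
  (W=0, X=3, Z=2, Y=1) weight 1/36
  (W=0, X=3, Z=2, Y=2) weight 1/36
  (W=1, X=1, Z=1, Y=1) weight 1/96
  (W=1, X=1, Z=1, Y=2) weight 1/96
  … 4 more
Group by Z:
  weight(Z=1) = 1/16
  weight(Z=2) = 1/6
Total weight = 1/16 + 1/6 = 11/48
P(Z=1 | obs) = 1/16 / 11/48 = 3/11
P(Z=2 | obs) = 1/6 / 11/48 = 8/11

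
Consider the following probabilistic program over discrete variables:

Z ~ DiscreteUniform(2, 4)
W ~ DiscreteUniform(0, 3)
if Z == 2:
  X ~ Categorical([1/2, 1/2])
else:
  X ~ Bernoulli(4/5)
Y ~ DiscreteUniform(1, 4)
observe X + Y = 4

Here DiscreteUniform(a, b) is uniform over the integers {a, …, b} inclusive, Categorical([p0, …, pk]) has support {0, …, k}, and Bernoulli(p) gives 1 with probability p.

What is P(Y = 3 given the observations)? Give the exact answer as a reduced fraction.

P(Y = 3 | obs) = 7/10

Enumerate traces; 24 have nonzero weight after conditioning:
  (Z=2, W=0, X=0, Y=4) weight 1/96
  (Z=2, W=0, X=1, Y=3) weight 1/96
  (Z=2, W=1, X=0, Y=4) weight 1/96
  (Z=2, W=1, X=1, Y=3) weight 1/96
  (Z=2, W=2, X=0, Y=4) weight 1/96
  (Z=2, W=2, X=1, Y=3) weight 1/96
  (Z=2, W=3, X=0, Y=4) weight 1/96
  (Z=2, W=3, X=1, Y=3) weight 1/96
  … 16 more
Group by Y:
  weight(Y=3) = 7/40
  weight(Y=4) = 3/40
Total weight = 7/40 + 3/40 = 1/4
P(Y=3 | obs) = 7/40 / 1/4 = 7/10
P(Y=4 | obs) = 3/40 / 1/4 = 3/10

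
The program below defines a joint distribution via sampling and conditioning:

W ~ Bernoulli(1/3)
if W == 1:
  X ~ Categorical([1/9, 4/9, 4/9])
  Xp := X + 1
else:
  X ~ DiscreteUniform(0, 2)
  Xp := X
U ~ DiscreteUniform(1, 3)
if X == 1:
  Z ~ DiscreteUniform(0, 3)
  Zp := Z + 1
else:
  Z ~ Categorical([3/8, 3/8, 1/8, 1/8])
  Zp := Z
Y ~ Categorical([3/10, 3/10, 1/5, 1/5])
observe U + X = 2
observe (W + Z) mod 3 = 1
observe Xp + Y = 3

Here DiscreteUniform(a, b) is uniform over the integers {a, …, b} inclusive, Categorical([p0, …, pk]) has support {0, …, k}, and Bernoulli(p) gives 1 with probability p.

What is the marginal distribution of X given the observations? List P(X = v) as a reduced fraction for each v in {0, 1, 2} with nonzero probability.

Enumerate traces; 6 have nonzero weight after conditioning:
  (W=0, X=0, U=2, Z=1, Y=3) weight 1/180
  (W=0, X=1, U=1, Z=1, Y=2) weight 1/270
  (W=1, X=0, U=2, Z=0, Y=2) weight 1/1080
  (W=1, X=0, U=2, Z=3, Y=2) weight 1/3240
  (W=1, X=1, U=1, Z=0, Y=1) weight 1/270
  (W=1, X=1, U=1, Z=3, Y=1) weight 1/270
Group by X:
  weight(X=0) = 11/1620
  weight(X=1) = 1/90
Total weight = 11/1620 + 1/90 = 29/1620
P(X=0 | obs) = 11/1620 / 29/1620 = 11/29
P(X=1 | obs) = 1/90 / 29/1620 = 18/29

P(X=0) = 11/29, P(X=1) = 18/29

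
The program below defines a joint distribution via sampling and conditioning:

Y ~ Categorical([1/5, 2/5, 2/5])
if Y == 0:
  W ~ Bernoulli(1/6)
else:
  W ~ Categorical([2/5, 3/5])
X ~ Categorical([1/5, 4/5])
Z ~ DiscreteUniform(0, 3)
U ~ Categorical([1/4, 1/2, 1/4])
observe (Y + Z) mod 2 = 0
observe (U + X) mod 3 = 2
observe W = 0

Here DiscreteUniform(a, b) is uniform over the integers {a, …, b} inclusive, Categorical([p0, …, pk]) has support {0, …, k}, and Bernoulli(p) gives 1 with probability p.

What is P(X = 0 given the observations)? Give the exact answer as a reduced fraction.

Enumerate traces; 12 have nonzero weight after conditioning:
  (Y=0, W=0, X=0, Z=0, U=2) weight 1/480
  (Y=0, W=0, X=0, Z=2, U=2) weight 1/480
  (Y=0, W=0, X=1, Z=0, U=1) weight 1/60
  (Y=0, W=0, X=1, Z=2, U=1) weight 1/60
  (Y=1, W=0, X=0, Z=1, U=2) weight 1/500
  (Y=1, W=0, X=0, Z=3, U=2) weight 1/500
  (Y=1, W=0, X=1, Z=1, U=1) weight 2/125
  (Y=1, W=0, X=1, Z=3, U=1) weight 2/125
  … 4 more
Group by X:
  weight(X=0) = 73/6000
  weight(X=1) = 73/750
Total weight = 73/6000 + 73/750 = 219/2000
P(X=0 | obs) = 73/6000 / 219/2000 = 1/9
P(X=1 | obs) = 73/750 / 219/2000 = 8/9

P(X = 0 | obs) = 1/9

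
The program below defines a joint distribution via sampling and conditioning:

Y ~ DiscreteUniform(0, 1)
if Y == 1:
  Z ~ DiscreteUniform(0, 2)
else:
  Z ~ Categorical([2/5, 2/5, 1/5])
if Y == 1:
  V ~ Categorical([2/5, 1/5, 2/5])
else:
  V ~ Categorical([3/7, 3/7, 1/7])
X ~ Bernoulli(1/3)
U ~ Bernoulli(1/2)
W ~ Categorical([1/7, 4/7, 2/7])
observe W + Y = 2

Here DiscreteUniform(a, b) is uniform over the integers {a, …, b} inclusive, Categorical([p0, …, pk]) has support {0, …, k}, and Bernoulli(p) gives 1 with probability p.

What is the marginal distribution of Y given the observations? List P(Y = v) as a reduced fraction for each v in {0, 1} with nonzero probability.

Enumerate traces; 72 have nonzero weight after conditioning:
  (Y=0, Z=0, V=0, X=0, U=0, W=2) weight 2/245
  (Y=0, Z=0, V=0, X=0, U=1, W=2) weight 2/245
  (Y=0, Z=0, V=0, X=1, U=0, W=2) weight 1/245
  (Y=0, Z=0, V=0, X=1, U=1, W=2) weight 1/245
  (Y=0, Z=0, V=1, X=0, U=0, W=2) weight 2/245
  (Y=0, Z=0, V=1, X=0, U=1, W=2) weight 2/245
  (Y=0, Z=0, V=1, X=1, U=0, W=2) weight 1/245
  (Y=0, Z=0, V=1, X=1, U=1, W=2) weight 1/245
  (Y=1, Z=0, V=0, X=0, U=0, W=1) weight 4/315
  … 63 more
Group by Y:
  weight(Y=0) = 1/7
  weight(Y=1) = 2/7
Total weight = 1/7 + 2/7 = 3/7
P(Y=0 | obs) = 1/7 / 3/7 = 1/3
P(Y=1 | obs) = 2/7 / 3/7 = 2/3

P(Y=0) = 1/3, P(Y=1) = 2/3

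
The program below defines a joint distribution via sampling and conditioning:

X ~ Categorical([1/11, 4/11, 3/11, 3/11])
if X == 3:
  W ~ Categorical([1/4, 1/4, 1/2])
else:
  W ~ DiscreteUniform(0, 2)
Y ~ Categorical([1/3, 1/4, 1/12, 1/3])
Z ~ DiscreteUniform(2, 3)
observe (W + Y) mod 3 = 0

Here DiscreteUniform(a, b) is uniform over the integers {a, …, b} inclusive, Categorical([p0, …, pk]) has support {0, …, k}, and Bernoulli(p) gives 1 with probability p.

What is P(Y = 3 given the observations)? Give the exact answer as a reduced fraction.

P(Y = 3 | obs) = 164/519

Enumerate traces; 32 have nonzero weight after conditioning:
  (X=0, W=0, Y=0, Z=2) weight 1/198
  (X=0, W=0, Y=0, Z=3) weight 1/198
  (X=0, W=0, Y=3, Z=2) weight 1/198
  (X=0, W=0, Y=3, Z=3) weight 1/198
  (X=0, W=1, Y=2, Z=2) weight 1/792
  (X=0, W=1, Y=2, Z=3) weight 1/792
  (X=0, W=2, Y=1, Z=2) weight 1/264
  (X=0, W=2, Y=1, Z=3) weight 1/264
  … 24 more
Group by Y:
  weight(Y=0) = 41/396
  weight(Y=1) = 25/264
  weight(Y=2) = 41/1584
  weight(Y=3) = 41/396
Total weight = 41/396 + 25/264 + 41/1584 + 41/396 = 173/528
P(Y=0 | obs) = 41/396 / 173/528 = 164/519
P(Y=1 | obs) = 25/264 / 173/528 = 50/173
P(Y=2 | obs) = 41/1584 / 173/528 = 41/519
P(Y=3 | obs) = 41/396 / 173/528 = 164/519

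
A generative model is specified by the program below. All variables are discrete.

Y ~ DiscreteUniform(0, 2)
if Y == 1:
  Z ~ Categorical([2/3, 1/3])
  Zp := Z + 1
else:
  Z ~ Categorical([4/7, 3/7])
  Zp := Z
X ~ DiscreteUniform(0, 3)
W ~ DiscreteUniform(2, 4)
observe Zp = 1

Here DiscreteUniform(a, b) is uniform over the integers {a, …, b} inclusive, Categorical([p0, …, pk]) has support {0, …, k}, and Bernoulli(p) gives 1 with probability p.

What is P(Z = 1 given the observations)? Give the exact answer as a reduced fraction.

P(Z = 1 | obs) = 9/16

Enumerate traces; 36 have nonzero weight after conditioning:
  (Y=0, Z=1, X=0, W=2) weight 1/84
  (Y=0, Z=1, X=0, W=3) weight 1/84
  (Y=0, Z=1, X=0, W=4) weight 1/84
  (Y=0, Z=1, X=1, W=2) weight 1/84
  (Y=0, Z=1, X=1, W=3) weight 1/84
  (Y=0, Z=1, X=1, W=4) weight 1/84
  (Y=0, Z=1, X=2, W=2) weight 1/84
  (Y=0, Z=1, X=2, W=3) weight 1/84
  (Y=1, Z=0, X=0, W=2) weight 1/54
  … 27 more
Group by Z:
  weight(Z=0) = 2/9
  weight(Z=1) = 2/7
Total weight = 2/9 + 2/7 = 32/63
P(Z=0 | obs) = 2/9 / 32/63 = 7/16
P(Z=1 | obs) = 2/7 / 32/63 = 9/16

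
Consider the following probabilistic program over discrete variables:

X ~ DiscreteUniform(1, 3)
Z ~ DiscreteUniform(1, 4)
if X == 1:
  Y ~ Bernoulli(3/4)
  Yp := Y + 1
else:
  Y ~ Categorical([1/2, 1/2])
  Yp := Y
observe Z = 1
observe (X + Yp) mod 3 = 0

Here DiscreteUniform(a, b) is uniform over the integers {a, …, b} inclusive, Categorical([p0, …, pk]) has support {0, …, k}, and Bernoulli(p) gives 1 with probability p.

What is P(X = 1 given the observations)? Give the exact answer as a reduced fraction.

P(X = 1 | obs) = 3/7

Enumerate traces; 3 have nonzero weight after conditioning:
  (X=1, Z=1, Y=1) weight 1/16
  (X=2, Z=1, Y=1) weight 1/24
  (X=3, Z=1, Y=0) weight 1/24
Group by X:
  weight(X=1) = 1/16
  weight(X=2) = 1/24
  weight(X=3) = 1/24
Total weight = 1/16 + 1/24 + 1/24 = 7/48
P(X=1 | obs) = 1/16 / 7/48 = 3/7
P(X=2 | obs) = 1/24 / 7/48 = 2/7
P(X=3 | obs) = 1/24 / 7/48 = 2/7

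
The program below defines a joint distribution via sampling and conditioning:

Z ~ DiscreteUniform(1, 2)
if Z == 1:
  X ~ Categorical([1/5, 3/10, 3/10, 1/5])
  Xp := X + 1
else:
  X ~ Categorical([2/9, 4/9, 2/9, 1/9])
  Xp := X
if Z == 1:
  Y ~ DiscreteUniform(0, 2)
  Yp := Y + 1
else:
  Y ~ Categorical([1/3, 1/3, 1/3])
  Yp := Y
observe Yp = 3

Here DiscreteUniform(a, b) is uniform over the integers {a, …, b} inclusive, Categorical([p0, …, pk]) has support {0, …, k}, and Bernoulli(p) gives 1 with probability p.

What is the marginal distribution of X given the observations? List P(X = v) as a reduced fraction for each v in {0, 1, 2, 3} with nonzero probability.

Enumerate traces; 4 have nonzero weight after conditioning:
  (Z=1, X=0, Y=2) weight 1/30
  (Z=1, X=1, Y=2) weight 1/20
  (Z=1, X=2, Y=2) weight 1/20
  (Z=1, X=3, Y=2) weight 1/30
Group by X:
  weight(X=0) = 1/30
  weight(X=1) = 1/20
  weight(X=2) = 1/20
  weight(X=3) = 1/30
Total weight = 1/30 + 1/20 + 1/20 + 1/30 = 1/6
P(X=0 | obs) = 1/30 / 1/6 = 1/5
P(X=1 | obs) = 1/20 / 1/6 = 3/10
P(X=2 | obs) = 1/20 / 1/6 = 3/10
P(X=3 | obs) = 1/30 / 1/6 = 1/5

P(X=0) = 1/5, P(X=1) = 3/10, P(X=2) = 3/10, P(X=3) = 1/5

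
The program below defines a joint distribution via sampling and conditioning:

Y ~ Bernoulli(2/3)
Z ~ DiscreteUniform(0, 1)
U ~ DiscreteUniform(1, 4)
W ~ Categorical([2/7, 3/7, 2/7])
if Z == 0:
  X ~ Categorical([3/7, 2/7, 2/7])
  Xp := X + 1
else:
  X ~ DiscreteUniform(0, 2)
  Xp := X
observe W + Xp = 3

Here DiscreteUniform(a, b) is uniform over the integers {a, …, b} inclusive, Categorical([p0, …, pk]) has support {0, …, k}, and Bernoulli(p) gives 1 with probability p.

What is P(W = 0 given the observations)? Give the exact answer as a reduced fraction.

Enumerate traces; 40 have nonzero weight after conditioning:
  (Y=0, Z=0, U=1, W=0, X=2) weight 1/294
  (Y=0, Z=0, U=1, W=1, X=1) weight 1/196
  (Y=0, Z=0, U=1, W=2, X=0) weight 1/196
  (Y=0, Z=0, U=2, W=0, X=2) weight 1/294
  (Y=0, Z=0, U=2, W=1, X=1) weight 1/196
  (Y=0, Z=0, U=2, W=2, X=0) weight 1/196
  (Y=0, Z=0, U=3, W=0, X=2) weight 1/294
  (Y=0, Z=0, U=3, W=1, X=1) weight 1/196
  … 32 more
Group by W:
  weight(W=0) = 2/49
  weight(W=1) = 13/98
  weight(W=2) = 16/147
Total weight = 2/49 + 13/98 + 16/147 = 83/294
P(W=0 | obs) = 2/49 / 83/294 = 12/83
P(W=1 | obs) = 13/98 / 83/294 = 39/83
P(W=2 | obs) = 16/147 / 83/294 = 32/83

P(W = 0 | obs) = 12/83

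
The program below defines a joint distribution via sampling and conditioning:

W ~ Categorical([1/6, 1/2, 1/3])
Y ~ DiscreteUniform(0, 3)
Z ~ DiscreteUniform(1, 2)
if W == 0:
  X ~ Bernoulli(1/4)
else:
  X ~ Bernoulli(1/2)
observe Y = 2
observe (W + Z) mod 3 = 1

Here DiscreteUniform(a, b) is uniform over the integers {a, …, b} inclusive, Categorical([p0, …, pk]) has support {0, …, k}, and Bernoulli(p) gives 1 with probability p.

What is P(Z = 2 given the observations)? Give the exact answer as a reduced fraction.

Enumerate traces; 4 have nonzero weight after conditioning:
  (W=0, Y=2, Z=1, X=0) weight 1/64
  (W=0, Y=2, Z=1, X=1) weight 1/192
  (W=2, Y=2, Z=2, X=0) weight 1/48
  (W=2, Y=2, Z=2, X=1) weight 1/48
Group by Z:
  weight(Z=1) = 1/48
  weight(Z=2) = 1/24
Total weight = 1/48 + 1/24 = 1/16
P(Z=1 | obs) = 1/48 / 1/16 = 1/3
P(Z=2 | obs) = 1/24 / 1/16 = 2/3

P(Z = 2 | obs) = 2/3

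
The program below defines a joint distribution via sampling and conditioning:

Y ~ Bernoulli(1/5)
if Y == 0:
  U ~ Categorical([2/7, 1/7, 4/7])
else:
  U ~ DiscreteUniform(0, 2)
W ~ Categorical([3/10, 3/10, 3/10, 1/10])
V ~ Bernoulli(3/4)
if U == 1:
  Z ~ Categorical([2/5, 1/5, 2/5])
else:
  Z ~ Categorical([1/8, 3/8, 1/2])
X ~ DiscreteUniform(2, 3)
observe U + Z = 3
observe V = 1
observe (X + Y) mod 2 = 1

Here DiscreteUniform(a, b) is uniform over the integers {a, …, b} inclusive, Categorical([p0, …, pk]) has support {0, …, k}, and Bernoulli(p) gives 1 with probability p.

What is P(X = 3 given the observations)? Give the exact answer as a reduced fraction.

P(X = 3 | obs) = 912/1129

Enumerate traces; 16 have nonzero weight after conditioning:
  (Y=0, U=1, W=0, V=1, Z=2, X=3) weight 9/1750
  (Y=0, U=1, W=1, V=1, Z=2, X=3) weight 9/1750
  (Y=0, U=1, W=2, V=1, Z=2, X=3) weight 9/1750
  (Y=0, U=1, W=3, V=1, Z=2, X=3) weight 3/1750
  (Y=0, U=2, W=0, V=1, Z=1, X=3) weight 27/1400
  (Y=0, U=2, W=1, V=1, Z=1, X=3) weight 27/1400
  (Y=0, U=2, W=2, V=1, Z=1, X=3) weight 27/1400
  (Y=0, U=2, W=3, V=1, Z=1, X=3) weight 9/1400
  (Y=1, U=1, W=0, V=1, Z=2, X=2) weight 3/1000
  … 7 more
Group by X:
  weight(X=2) = 31/1600
  weight(X=3) = 57/700
Total weight = 31/1600 + 57/700 = 1129/11200
P(X=2 | obs) = 31/1600 / 1129/11200 = 217/1129
P(X=3 | obs) = 57/700 / 1129/11200 = 912/1129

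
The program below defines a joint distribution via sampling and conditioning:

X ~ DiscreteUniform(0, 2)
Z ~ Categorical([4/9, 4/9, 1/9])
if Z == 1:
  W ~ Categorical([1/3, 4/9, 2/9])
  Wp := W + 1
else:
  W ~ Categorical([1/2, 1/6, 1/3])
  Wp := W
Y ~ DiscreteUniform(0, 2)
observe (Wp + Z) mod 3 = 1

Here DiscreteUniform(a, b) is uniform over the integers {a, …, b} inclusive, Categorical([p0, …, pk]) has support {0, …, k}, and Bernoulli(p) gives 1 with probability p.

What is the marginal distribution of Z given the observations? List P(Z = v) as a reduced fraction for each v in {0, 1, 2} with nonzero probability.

P(Z=0) = 6/17, P(Z=1) = 8/17, P(Z=2) = 3/17

Enumerate traces; 27 have nonzero weight after conditioning:
  (X=0, Z=0, W=1, Y=0) weight 2/243
  (X=0, Z=0, W=1, Y=1) weight 2/243
  (X=0, Z=0, W=1, Y=2) weight 2/243
  (X=0, Z=1, W=2, Y=0) weight 8/729
  (X=0, Z=1, W=2, Y=1) weight 8/729
  (X=0, Z=1, W=2, Y=2) weight 8/729
  (X=0, Z=2, W=2, Y=0) weight 1/243
  (X=0, Z=2, W=2, Y=1) weight 1/243
  … 19 more
Group by Z:
  weight(Z=0) = 2/27
  weight(Z=1) = 8/81
  weight(Z=2) = 1/27
Total weight = 2/27 + 8/81 + 1/27 = 17/81
P(Z=0 | obs) = 2/27 / 17/81 = 6/17
P(Z=1 | obs) = 8/81 / 17/81 = 8/17
P(Z=2 | obs) = 1/27 / 17/81 = 3/17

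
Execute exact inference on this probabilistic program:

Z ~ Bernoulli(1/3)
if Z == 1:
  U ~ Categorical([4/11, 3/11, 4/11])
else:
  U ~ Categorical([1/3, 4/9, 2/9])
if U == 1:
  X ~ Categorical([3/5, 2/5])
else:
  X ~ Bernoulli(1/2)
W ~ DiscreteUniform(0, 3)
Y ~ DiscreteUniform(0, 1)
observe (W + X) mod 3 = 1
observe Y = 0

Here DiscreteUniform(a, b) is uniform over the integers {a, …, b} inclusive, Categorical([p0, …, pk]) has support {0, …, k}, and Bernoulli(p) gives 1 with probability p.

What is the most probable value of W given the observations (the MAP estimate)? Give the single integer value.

Enumerate traces; 18 have nonzero weight after conditioning:
  (Z=0, U=0, X=0, W=1, Y=0) weight 1/72
  (Z=0, U=0, X=1, W=0, Y=0) weight 1/72
  (Z=0, U=0, X=1, W=3, Y=0) weight 1/72
  (Z=0, U=1, X=0, W=1, Y=0) weight 1/45
  (Z=0, U=1, X=1, W=0, Y=0) weight 2/135
  (Z=0, U=1, X=1, W=3, Y=0) weight 2/135
  (Z=0, U=2, X=0, W=1, Y=0) weight 1/108
  (Z=0, U=2, X=1, W=0, Y=0) weight 1/108
  … 10 more
Group by W:
  weight(W=0) = 137/2376
  weight(W=1) = 20/297
  weight(W=3) = 137/2376
Total weight = 137/2376 + 20/297 + 137/2376 = 217/1188
P(W=0 | obs) = 137/2376 / 217/1188 = 137/434
P(W=1 | obs) = 20/297 / 217/1188 = 80/217
P(W=3 | obs) = 137/2376 / 217/1188 = 137/434
argmax = 1

argmax_v P(W = v | obs) = 1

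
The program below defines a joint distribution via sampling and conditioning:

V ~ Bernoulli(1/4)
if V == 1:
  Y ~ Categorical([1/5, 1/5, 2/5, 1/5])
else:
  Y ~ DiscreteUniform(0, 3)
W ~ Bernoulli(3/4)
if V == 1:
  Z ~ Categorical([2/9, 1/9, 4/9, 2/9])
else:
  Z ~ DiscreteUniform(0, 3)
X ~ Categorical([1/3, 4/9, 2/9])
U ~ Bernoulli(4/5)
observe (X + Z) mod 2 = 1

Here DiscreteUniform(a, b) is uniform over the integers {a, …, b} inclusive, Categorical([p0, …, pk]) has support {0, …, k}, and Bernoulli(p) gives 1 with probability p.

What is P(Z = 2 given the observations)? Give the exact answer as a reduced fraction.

P(Z = 2 | obs) = 86/321

Enumerate traces; 192 have nonzero weight after conditioning:
  (V=0, Y=0, W=0, Z=0, X=1, U=0) weight 1/960
  (V=0, Y=0, W=0, Z=0, X=1, U=1) weight 1/240
  (V=0, Y=0, W=0, Z=1, X=0, U=0) weight 1/1280
  (V=0, Y=0, W=0, Z=1, X=0, U=1) weight 1/320
  (V=0, Y=0, W=0, Z=1, X=2, U=0) weight 1/1920
  (V=0, Y=0, W=0, Z=1, X=2, U=1) weight 1/480
  (V=0, Y=0, W=0, Z=2, X=1, U=0) weight 1/960
  (V=0, Y=0, W=0, Z=2, X=1, U=1) weight 1/240
  (V=0, Y=0, W=0, Z=3, X=0, U=0) weight 1/1280
  … 183 more
Group by Z:
  weight(Z=0) = 35/324
  weight(Z=1) = 155/1296
  weight(Z=2) = 43/324
  weight(Z=3) = 175/1296
Total weight = 35/324 + 155/1296 + 43/324 + 175/1296 = 107/216
P(Z=0 | obs) = 35/324 / 107/216 = 70/321
P(Z=1 | obs) = 155/1296 / 107/216 = 155/642
P(Z=2 | obs) = 43/324 / 107/216 = 86/321
P(Z=3 | obs) = 175/1296 / 107/216 = 175/642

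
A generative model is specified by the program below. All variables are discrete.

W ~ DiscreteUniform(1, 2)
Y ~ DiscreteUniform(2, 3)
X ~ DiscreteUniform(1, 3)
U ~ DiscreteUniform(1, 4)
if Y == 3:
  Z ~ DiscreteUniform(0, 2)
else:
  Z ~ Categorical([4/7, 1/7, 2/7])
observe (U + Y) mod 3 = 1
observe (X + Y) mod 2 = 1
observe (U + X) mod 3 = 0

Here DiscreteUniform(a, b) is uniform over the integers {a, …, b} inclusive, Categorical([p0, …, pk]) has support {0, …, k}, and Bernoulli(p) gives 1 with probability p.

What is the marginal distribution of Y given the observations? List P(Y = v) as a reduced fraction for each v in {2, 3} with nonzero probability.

P(Y=2) = 1/3, P(Y=3) = 2/3

Enumerate traces; 18 have nonzero weight after conditioning:
  (W=1, Y=2, X=1, U=2, Z=0) weight 1/84
  (W=1, Y=2, X=1, U=2, Z=1) weight 1/336
  (W=1, Y=2, X=1, U=2, Z=2) weight 1/168
  (W=1, Y=3, X=2, U=1, Z=0) weight 1/144
  (W=1, Y=3, X=2, U=1, Z=1) weight 1/144
  (W=1, Y=3, X=2, U=1, Z=2) weight 1/144
  (W=1, Y=3, X=2, U=4, Z=0) weight 1/144
  (W=1, Y=3, X=2, U=4, Z=1) weight 1/144
  … 10 more
Group by Y:
  weight(Y=2) = 1/24
  weight(Y=3) = 1/12
Total weight = 1/24 + 1/12 = 1/8
P(Y=2 | obs) = 1/24 / 1/8 = 1/3
P(Y=3 | obs) = 1/12 / 1/8 = 2/3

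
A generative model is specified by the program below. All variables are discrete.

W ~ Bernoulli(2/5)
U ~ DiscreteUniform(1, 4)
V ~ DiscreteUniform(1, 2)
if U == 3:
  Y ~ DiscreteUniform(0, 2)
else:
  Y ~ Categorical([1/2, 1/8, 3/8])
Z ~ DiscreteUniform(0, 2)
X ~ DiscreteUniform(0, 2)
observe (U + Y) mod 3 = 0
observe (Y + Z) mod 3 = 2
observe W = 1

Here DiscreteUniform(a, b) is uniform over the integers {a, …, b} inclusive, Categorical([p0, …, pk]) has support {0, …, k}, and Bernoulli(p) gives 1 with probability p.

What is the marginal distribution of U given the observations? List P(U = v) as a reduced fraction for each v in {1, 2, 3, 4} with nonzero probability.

Enumerate traces; 24 have nonzero weight after conditioning:
  (W=1, U=1, V=1, Y=2, Z=0, X=0) weight 1/480
  (W=1, U=1, V=1, Y=2, Z=0, X=1) weight 1/480
  (W=1, U=1, V=1, Y=2, Z=0, X=2) weight 1/480
  (W=1, U=1, V=2, Y=2, Z=0, X=0) weight 1/480
  (W=1, U=1, V=2, Y=2, Z=0, X=1) weight 1/480
  (W=1, U=1, V=2, Y=2, Z=0, X=2) weight 1/480
  (W=1, U=2, V=1, Y=1, Z=1, X=0) weight 1/1440
  (W=1, U=2, V=1, Y=1, Z=1, X=1) weight 1/1440
  (W=1, U=3, V=1, Y=0, Z=2, X=0) weight 1/540
  (W=1, U=4, V=1, Y=2, Z=0, X=0) weight 1/480
  … 14 more
Group by U:
  weight(U=1) = 1/80
  weight(U=2) = 1/240
  weight(U=3) = 1/90
  weight(U=4) = 1/80
Total weight = 1/80 + 1/240 + 1/90 + 1/80 = 29/720
P(U=1 | obs) = 1/80 / 29/720 = 9/29
P(U=2 | obs) = 1/240 / 29/720 = 3/29
P(U=3 | obs) = 1/90 / 29/720 = 8/29
P(U=4 | obs) = 1/80 / 29/720 = 9/29

P(U=1) = 9/29, P(U=2) = 3/29, P(U=3) = 8/29, P(U=4) = 9/29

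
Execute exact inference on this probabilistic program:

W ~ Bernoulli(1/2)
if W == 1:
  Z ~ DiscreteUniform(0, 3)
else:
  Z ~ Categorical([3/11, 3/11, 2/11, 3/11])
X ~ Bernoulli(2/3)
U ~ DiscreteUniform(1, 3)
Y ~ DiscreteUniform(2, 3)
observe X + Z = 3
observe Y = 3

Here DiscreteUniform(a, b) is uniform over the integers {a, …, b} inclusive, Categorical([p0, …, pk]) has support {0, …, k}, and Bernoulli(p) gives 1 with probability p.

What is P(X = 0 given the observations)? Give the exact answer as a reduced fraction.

Enumerate traces; 12 have nonzero weight after conditioning:
  (W=0, Z=2, X=1, U=1, Y=3) weight 1/99
  (W=0, Z=2, X=1, U=2, Y=3) weight 1/99
  (W=0, Z=2, X=1, U=3, Y=3) weight 1/99
  (W=0, Z=3, X=0, U=1, Y=3) weight 1/132
  (W=0, Z=3, X=0, U=2, Y=3) weight 1/132
  (W=0, Z=3, X=0, U=3, Y=3) weight 1/132
  (W=1, Z=2, X=1, U=1, Y=3) weight 1/72
  (W=1, Z=2, X=1, U=2, Y=3) weight 1/72
  … 4 more
Group by X:
  weight(X=0) = 23/528
  weight(X=1) = 19/264
Total weight = 23/528 + 19/264 = 61/528
P(X=0 | obs) = 23/528 / 61/528 = 23/61
P(X=1 | obs) = 19/264 / 61/528 = 38/61

P(X = 0 | obs) = 23/61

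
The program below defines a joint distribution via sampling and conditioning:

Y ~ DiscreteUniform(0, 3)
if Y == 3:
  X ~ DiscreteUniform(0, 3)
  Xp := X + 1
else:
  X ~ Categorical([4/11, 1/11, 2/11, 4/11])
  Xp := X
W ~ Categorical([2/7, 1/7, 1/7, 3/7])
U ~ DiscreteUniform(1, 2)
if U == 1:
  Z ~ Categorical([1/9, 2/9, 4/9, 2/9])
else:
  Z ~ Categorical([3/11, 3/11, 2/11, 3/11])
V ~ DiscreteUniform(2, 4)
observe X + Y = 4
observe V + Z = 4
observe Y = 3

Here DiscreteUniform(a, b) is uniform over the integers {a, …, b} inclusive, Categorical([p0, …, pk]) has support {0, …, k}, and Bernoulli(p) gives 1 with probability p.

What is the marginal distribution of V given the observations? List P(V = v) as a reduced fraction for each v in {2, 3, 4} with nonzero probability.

P(V=2) = 62/149, P(V=3) = 49/149, P(V=4) = 38/149

Enumerate traces; 24 have nonzero weight after conditioning:
  (Y=3, X=1, W=0, U=1, Z=0, V=4) weight 1/3024
  (Y=3, X=1, W=0, U=1, Z=1, V=3) weight 1/1512
  (Y=3, X=1, W=0, U=1, Z=2, V=2) weight 1/756
  (Y=3, X=1, W=0, U=2, Z=0, V=4) weight 1/1232
  (Y=3, X=1, W=0, U=2, Z=1, V=3) weight 1/1232
  (Y=3, X=1, W=0, U=2, Z=2, V=2) weight 1/1848
  (Y=3, X=1, W=1, U=1, Z=0, V=4) weight 1/6048
  (Y=3, X=1, W=1, U=1, Z=1, V=3) weight 1/3024
  … 16 more
Group by V:
  weight(V=2) = 31/4752
  weight(V=3) = 49/9504
  weight(V=4) = 19/4752
Total weight = 31/4752 + 49/9504 + 19/4752 = 149/9504
P(V=2 | obs) = 31/4752 / 149/9504 = 62/149
P(V=3 | obs) = 49/9504 / 149/9504 = 49/149
P(V=4 | obs) = 19/4752 / 149/9504 = 38/149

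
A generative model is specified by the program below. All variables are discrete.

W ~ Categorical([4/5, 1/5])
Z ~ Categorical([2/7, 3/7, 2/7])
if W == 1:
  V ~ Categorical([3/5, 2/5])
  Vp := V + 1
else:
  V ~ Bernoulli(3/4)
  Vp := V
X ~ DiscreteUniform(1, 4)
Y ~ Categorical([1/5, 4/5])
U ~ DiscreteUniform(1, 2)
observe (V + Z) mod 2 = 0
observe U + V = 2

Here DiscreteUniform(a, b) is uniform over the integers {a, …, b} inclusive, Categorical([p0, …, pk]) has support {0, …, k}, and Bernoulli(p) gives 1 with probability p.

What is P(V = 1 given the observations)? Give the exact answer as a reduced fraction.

Enumerate traces; 48 have nonzero weight after conditioning:
  (W=0, Z=0, V=0, X=1, Y=0, U=2) weight 1/700
  (W=0, Z=0, V=0, X=1, Y=1, U=2) weight 1/175
  (W=0, Z=0, V=0, X=2, Y=0, U=2) weight 1/700
  (W=0, Z=0, V=0, X=2, Y=1, U=2) weight 1/175
  (W=0, Z=0, V=0, X=3, Y=0, U=2) weight 1/700
  (W=0, Z=0, V=0, X=3, Y=1, U=2) weight 1/175
  (W=0, Z=0, V=0, X=4, Y=0, U=2) weight 1/700
  (W=0, Z=0, V=0, X=4, Y=1, U=2) weight 1/175
  (W=0, Z=1, V=1, X=1, Y=0, U=1) weight 9/1400
  … 39 more
Group by V:
  weight(V=0) = 16/175
  weight(V=1) = 51/350
Total weight = 16/175 + 51/350 = 83/350
P(V=0 | obs) = 16/175 / 83/350 = 32/83
P(V=1 | obs) = 51/350 / 83/350 = 51/83

P(V = 1 | obs) = 51/83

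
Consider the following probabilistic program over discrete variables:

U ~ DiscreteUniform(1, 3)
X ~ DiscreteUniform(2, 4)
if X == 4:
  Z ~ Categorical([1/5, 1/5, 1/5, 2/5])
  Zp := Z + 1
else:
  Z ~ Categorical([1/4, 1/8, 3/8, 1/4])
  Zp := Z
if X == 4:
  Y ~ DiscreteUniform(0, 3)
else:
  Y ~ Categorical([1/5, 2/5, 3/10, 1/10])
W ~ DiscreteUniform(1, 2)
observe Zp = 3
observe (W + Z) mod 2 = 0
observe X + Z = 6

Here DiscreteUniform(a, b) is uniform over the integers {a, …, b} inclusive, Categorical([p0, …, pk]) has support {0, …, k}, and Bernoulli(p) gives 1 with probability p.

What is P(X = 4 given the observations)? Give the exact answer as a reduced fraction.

Enumerate traces; 24 have nonzero weight after conditioning:
  (U=1, X=3, Z=3, Y=0, W=1) weight 1/360
  (U=1, X=3, Z=3, Y=1, W=1) weight 1/180
  (U=1, X=3, Z=3, Y=2, W=1) weight 1/240
  (U=1, X=3, Z=3, Y=3, W=1) weight 1/720
  (U=1, X=4, Z=2, Y=0, W=2) weight 1/360
  (U=1, X=4, Z=2, Y=1, W=2) weight 1/360
  (U=1, X=4, Z=2, Y=2, W=2) weight 1/360
  (U=1, X=4, Z=2, Y=3, W=2) weight 1/360
  … 16 more
Group by X:
  weight(X=3) = 1/24
  weight(X=4) = 1/30
Total weight = 1/24 + 1/30 = 3/40
P(X=3 | obs) = 1/24 / 3/40 = 5/9
P(X=4 | obs) = 1/30 / 3/40 = 4/9

P(X = 4 | obs) = 4/9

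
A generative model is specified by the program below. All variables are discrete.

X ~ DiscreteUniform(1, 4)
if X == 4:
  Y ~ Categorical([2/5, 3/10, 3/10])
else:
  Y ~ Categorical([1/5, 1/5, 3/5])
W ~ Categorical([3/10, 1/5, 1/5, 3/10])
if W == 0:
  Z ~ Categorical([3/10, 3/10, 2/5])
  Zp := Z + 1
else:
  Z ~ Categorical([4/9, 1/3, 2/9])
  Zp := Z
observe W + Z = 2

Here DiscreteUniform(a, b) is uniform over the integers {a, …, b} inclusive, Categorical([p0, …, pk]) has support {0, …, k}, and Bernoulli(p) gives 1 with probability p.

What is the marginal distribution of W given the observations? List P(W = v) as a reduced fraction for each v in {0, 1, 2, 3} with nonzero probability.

Enumerate traces; 36 have nonzero weight after conditioning:
  (X=1, Y=0, W=0, Z=2) weight 3/500
  (X=1, Y=0, W=1, Z=1) weight 1/300
  (X=1, Y=0, W=2, Z=0) weight 1/225
  (X=1, Y=1, W=0, Z=2) weight 3/500
  (X=1, Y=1, W=1, Z=1) weight 1/300
  (X=1, Y=1, W=2, Z=0) weight 1/225
  (X=1, Y=2, W=0, Z=2) weight 9/500
  (X=1, Y=2, W=1, Z=1) weight 1/100
  … 28 more
Group by W:
  weight(W=0) = 3/25
  weight(W=1) = 1/15
  weight(W=2) = 4/45
Total weight = 3/25 + 1/15 + 4/45 = 62/225
P(W=0 | obs) = 3/25 / 62/225 = 27/62
P(W=1 | obs) = 1/15 / 62/225 = 15/62
P(W=2 | obs) = 4/45 / 62/225 = 10/31

P(W=0) = 27/62, P(W=1) = 15/62, P(W=2) = 10/31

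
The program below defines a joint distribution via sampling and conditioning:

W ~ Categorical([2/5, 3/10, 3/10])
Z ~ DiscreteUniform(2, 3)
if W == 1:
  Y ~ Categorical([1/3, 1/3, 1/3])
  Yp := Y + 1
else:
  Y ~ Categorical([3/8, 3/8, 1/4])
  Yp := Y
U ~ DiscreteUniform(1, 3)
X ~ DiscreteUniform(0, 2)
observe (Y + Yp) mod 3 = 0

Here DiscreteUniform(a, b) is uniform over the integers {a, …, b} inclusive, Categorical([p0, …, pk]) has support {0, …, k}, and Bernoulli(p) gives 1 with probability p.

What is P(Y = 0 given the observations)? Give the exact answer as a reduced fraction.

P(Y = 0 | obs) = 21/29

Enumerate traces; 54 have nonzero weight after conditioning:
  (W=0, Z=2, Y=0, U=1, X=0) weight 1/120
  (W=0, Z=2, Y=0, U=1, X=1) weight 1/120
  (W=0, Z=2, Y=0, U=1, X=2) weight 1/120
  (W=0, Z=2, Y=0, U=2, X=0) weight 1/120
  (W=0, Z=2, Y=0, U=2, X=1) weight 1/120
  (W=0, Z=2, Y=0, U=2, X=2) weight 1/120
  (W=0, Z=2, Y=0, U=3, X=0) weight 1/120
  (W=0, Z=2, Y=0, U=3, X=1) weight 1/120
  (W=1, Z=2, Y=1, U=1, X=0) weight 1/180
  … 45 more
Group by Y:
  weight(Y=0) = 21/80
  weight(Y=1) = 1/10
Total weight = 21/80 + 1/10 = 29/80
P(Y=0 | obs) = 21/80 / 29/80 = 21/29
P(Y=1 | obs) = 1/10 / 29/80 = 8/29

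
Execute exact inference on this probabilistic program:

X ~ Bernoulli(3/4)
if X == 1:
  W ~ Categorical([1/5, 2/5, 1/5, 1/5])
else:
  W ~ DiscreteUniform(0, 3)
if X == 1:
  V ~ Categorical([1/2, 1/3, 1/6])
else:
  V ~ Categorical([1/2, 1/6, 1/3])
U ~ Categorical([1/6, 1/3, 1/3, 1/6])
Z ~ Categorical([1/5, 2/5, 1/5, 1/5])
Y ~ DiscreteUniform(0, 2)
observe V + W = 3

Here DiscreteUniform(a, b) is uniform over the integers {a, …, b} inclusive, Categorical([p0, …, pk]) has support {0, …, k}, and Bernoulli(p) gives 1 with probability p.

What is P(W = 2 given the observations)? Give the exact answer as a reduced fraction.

Enumerate traces; 288 have nonzero weight after conditioning:
  (X=0, W=1, V=2, U=0, Z=0, Y=0) weight 1/4320
  (X=0, W=1, V=2, U=0, Z=0, Y=1) weight 1/4320
  (X=0, W=1, V=2, U=0, Z=0, Y=2) weight 1/4320
  (X=0, W=1, V=2, U=0, Z=1, Y=0) weight 1/2160
  (X=0, W=1, V=2, U=0, Z=1, Y=1) weight 1/2160
  (X=0, W=1, V=2, U=0, Z=1, Y=2) weight 1/2160
  (X=0, W=1, V=2, U=0, Z=2, Y=0) weight 1/4320
  (X=0, W=1, V=2, U=0, Z=2, Y=1) weight 1/4320
  (X=0, W=2, V=1, U=0, Z=0, Y=0) weight 1/8640
  (X=0, W=3, V=0, U=0, Z=0, Y=0) weight 1/2880
  … 278 more
Group by W:
  weight(W=1) = 17/240
  weight(W=2) = 29/480
  weight(W=3) = 17/160
Total weight = 17/240 + 29/480 + 17/160 = 19/80
P(W=1 | obs) = 17/240 / 19/80 = 17/57
P(W=2 | obs) = 29/480 / 19/80 = 29/114
P(W=3 | obs) = 17/160 / 19/80 = 17/38

P(W = 2 | obs) = 29/114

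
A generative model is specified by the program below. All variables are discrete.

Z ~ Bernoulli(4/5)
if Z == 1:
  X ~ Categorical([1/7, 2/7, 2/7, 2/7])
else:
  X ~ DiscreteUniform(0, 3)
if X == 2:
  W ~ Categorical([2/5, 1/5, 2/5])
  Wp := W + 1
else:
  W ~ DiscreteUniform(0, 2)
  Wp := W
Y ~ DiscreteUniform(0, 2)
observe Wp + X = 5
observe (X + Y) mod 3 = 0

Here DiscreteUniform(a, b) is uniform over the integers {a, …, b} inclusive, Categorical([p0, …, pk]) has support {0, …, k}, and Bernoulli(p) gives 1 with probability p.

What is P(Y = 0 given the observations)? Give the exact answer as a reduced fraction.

Enumerate traces; 4 have nonzero weight after conditioning:
  (Z=0, X=2, W=2, Y=1) weight 1/150
  (Z=0, X=3, W=2, Y=0) weight 1/180
  (Z=1, X=2, W=2, Y=1) weight 16/525
  (Z=1, X=3, W=2, Y=0) weight 8/315
Group by Y:
  weight(Y=0) = 13/420
  weight(Y=1) = 13/350
Total weight = 13/420 + 13/350 = 143/2100
P(Y=0 | obs) = 13/420 / 143/2100 = 5/11
P(Y=1 | obs) = 13/350 / 143/2100 = 6/11

P(Y = 0 | obs) = 5/11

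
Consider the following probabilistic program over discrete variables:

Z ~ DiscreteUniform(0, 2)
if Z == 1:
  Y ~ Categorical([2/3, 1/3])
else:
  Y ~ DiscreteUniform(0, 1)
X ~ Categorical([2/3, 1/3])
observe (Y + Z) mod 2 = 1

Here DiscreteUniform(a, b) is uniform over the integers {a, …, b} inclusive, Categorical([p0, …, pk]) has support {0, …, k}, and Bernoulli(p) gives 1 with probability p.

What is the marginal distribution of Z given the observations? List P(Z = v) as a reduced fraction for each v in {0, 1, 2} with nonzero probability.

Enumerate traces; 6 have nonzero weight after conditioning:
  (Z=0, Y=1, X=0) weight 1/9
  (Z=0, Y=1, X=1) weight 1/18
  (Z=1, Y=0, X=0) weight 4/27
  (Z=1, Y=0, X=1) weight 2/27
  (Z=2, Y=1, X=0) weight 1/9
  (Z=2, Y=1, X=1) weight 1/18
Group by Z:
  weight(Z=0) = 1/6
  weight(Z=1) = 2/9
  weight(Z=2) = 1/6
Total weight = 1/6 + 2/9 + 1/6 = 5/9
P(Z=0 | obs) = 1/6 / 5/9 = 3/10
P(Z=1 | obs) = 2/9 / 5/9 = 2/5
P(Z=2 | obs) = 1/6 / 5/9 = 3/10

P(Z=0) = 3/10, P(Z=1) = 2/5, P(Z=2) = 3/10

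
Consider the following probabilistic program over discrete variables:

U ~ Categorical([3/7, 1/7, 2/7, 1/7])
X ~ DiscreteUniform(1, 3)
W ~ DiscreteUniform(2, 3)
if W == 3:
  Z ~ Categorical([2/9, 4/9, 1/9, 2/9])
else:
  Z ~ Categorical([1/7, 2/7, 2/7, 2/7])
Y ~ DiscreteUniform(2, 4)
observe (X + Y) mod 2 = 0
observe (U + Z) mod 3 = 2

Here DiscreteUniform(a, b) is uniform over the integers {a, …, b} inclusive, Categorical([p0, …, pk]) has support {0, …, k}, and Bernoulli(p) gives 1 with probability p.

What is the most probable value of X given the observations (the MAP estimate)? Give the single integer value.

Enumerate traces; 40 have nonzero weight after conditioning:
  (U=0, X=1, W=2, Z=2, Y=3) weight 1/147
  (U=0, X=1, W=3, Z=2, Y=3) weight 1/378
  (U=0, X=2, W=2, Z=2, Y=2) weight 1/147
  (U=0, X=2, W=2, Z=2, Y=4) weight 1/147
  (U=0, X=2, W=3, Z=2, Y=2) weight 1/378
  (U=0, X=2, W=3, Z=2, Y=4) weight 1/378
  (U=0, X=3, W=2, Z=2, Y=3) weight 1/147
  (U=0, X=3, W=3, Z=2, Y=3) weight 1/378
  … 32 more
Group by X:
  weight(X=1) = 128/3969
  weight(X=2) = 256/3969
  weight(X=3) = 128/3969
Total weight = 128/3969 + 256/3969 + 128/3969 = 512/3969
P(X=1 | obs) = 128/3969 / 512/3969 = 1/4
P(X=2 | obs) = 256/3969 / 512/3969 = 1/2
P(X=3 | obs) = 128/3969 / 512/3969 = 1/4
argmax = 2

argmax_v P(X = v | obs) = 2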